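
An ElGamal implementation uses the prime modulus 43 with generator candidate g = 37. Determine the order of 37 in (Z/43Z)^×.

6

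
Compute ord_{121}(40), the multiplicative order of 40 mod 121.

By Lagrange's theorem, ord_121(40) divides φ(121) = φ(11^2) = 11·(11−1) = 110 = 2 · 5 · 11.
Divisors of 110: 1, 2, 5, 10, 11, 22, 55, 110.
Compute 40^d (mod 121) for the divisors d until we hit 1:
40^1 ≡ 40 (mod 121)
40^2 ≡ 27 (mod 121)
40^5 ≡ 120 (mod 121)
40^10 ≡ 1 (mod 121) ✓
Therefore the multiplicative order of 40 modulo 121 is 10.

10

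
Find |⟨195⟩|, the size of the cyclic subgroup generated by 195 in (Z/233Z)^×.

By Lagrange's theorem, ord_233(195) divides φ(233) = 233 − 1 = 232 = 2^3 · 29.
Divisors of 232: 1, 2, 4, 8, 29, 58, 116, 232.
Evaluate successive powers at the divisors of 232:
195^1 ≡ 195
195^2 ≡ 46
195^4 ≡ 19
195^8 ≡ 128
195^29 ≡ 232
195^58 ≡ 1
Therefore the multiplicative order of 195 modulo 233 is 58.

58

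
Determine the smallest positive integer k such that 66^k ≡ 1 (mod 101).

The order of 66 must divide φ(101) = 101 − 1 = 100 = 2^2 · 5^2.
Divisors of 100: 1, 2, 4, 5, 10, 20, 25, 50, 100.
Evaluate successive powers at the divisors of 100:
66^1 ≡ 66
66^2 ≡ 13
66^4 ≡ 68
66^5 ≡ 44
66^10 ≡ 17
66^20 ≡ 87
66^25 ≡ 91
66^50 ≡ 100
66^100 ≡ 1
Therefore the multiplicative order of 66 modulo 101 is 100.

100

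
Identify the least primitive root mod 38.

φ(38) = φ(2)·φ(19) = 1·18 = 18 = 2 · 3^2.
Test candidates g = 2, 3, … against the prime factors q ∈ {2, 3} of φ(38): g is a generator iff g^(18/q) ≢ 1 for every such q.
g = 2: gcd(2, 38) = 2 > 1, not a unit — skip.
g = 3: 3^9 ≡ 37; 3^6 ≡ 7 — none is 1, so 3 is a primitive root.
Hence the least primitive root of 38 is 3.

3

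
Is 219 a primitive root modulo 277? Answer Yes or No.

φ(277) = 277 − 1 = 276 = 2^2 · 3 · 23.
It suffices to check that the order of 219 is not a proper divisor of 276: compute 219^(276/q) for q ∈ {2, 3, 23}.
219^138 ≡ 276 (mod 277)  [q = 2: ≢ 1 ✓]
219^92 ≡ 160 (mod 277)  [q = 3: ≢ 1 ✓]
219^12 ≡ 169 (mod 277)  [q = 23: ≢ 1 ✓]
None equal 1, so ord_277(219) = 276: 219 is a primitive root.

Yes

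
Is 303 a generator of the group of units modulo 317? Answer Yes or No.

Yes

φ(317) = 317 − 1 = 316 = 2^2 · 79.
Test 303^(316/q) mod 317 for each prime factor q of 316:
303^158 ≡ 316 (mod 317)  [q = 2: ≢ 1 ✓]
303^4 ≡ 59 (mod 317)  [q = 79: ≢ 1 ✓]
Every test exponent gives a nontrivial residue, hence 303 generates the full group.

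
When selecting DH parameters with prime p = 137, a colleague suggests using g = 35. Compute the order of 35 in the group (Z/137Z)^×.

136

By Lagrange's theorem, ord_137(35) divides φ(137) = 137 − 1 = 136 = 2^3 · 17.
Divisors of 136: 1, 2, 4, 8, 17, 34, 68, 136.
Test each divisor d:
35^1 ≡ 35 (mod 137)
35^2 ≡ 129 (mod 137)
35^4 ≡ 64 (mod 137)
35^8 ≡ 123 (mod 137)
35^17 ≡ 10 (mod 137)
35^34 ≡ 100 (mod 137)
35^68 ≡ 136 (mod 137)
35^136 ≡ 1 (mod 137) ✓
The smallest such exponent is 136, so the order of 35 is 136.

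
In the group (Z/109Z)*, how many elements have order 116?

0

φ(109) = 109 − 1 = 108 = 2^2 · 3^3.
(Z/109Z)^× is cyclic (|G| = 108); a cyclic group of order m has exactly φ(d) elements of each order d | m, and none otherwise.
116 does not divide 108, so no element of (Z/109Z)^× has order 116.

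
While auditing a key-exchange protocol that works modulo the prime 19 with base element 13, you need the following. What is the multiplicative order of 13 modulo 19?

18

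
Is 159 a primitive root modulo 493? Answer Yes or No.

No

493 = 17 · 29 is a product of two distinct odd primes, so (Z/493Z)^× ≅ (Z/17Z)^× × (Z/29Z)^× is not cyclic.
No primitive root modulo 493 exists; in particular 159 is not one.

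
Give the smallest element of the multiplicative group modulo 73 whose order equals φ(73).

φ(73) = 73 − 1 = 72 = 2^3 · 3^2.
g is a primitive root iff g^(72/q) ≢ 1 (mod 73) for each prime q ∈ {2, 3}.
g = 2: 2^36 ≡ 1 — hits 1, so not a primitive root.
g = 3: 3^36 ≡ 1 — hits 1, so not a primitive root.
g = 4: 4^36 ≡ 1 — hits 1, so not a primitive root.
g = 5: 5^36 ≡ 72; 5^24 ≡ 8 — none is 1, so 5 is a primitive root.
So 5 is the smallest generator of (Z/73Z)^×.

5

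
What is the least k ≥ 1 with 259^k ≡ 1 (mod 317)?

79

By Lagrange's theorem, ord_317(259) divides φ(317) = 317 − 1 = 316 = 2^2 · 79.
Divisors of 316: 1, 2, 4, 79, 158, 316.
Check 259^d mod 317 for each divisor in increasing order:
259^1 ≡ 259 (mod 317)
259^2 ≡ 194 (mod 317)
259^4 ≡ 230 (mod 317)
259^79 ≡ 1 (mod 317) ✓
Therefore the multiplicative order of 259 modulo 317 is 79.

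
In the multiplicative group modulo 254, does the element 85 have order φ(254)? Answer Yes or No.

Yes

φ(254) = φ(2)·φ(127) = 1·126 = 126 = 2 · 3^2 · 7.
An element g generates (Z/254Z)^× iff g^(126/q) ≢ 1 (mod 254) for each prime q ∈ {2, 3, 7}.
85^63 ≡ 253 (mod 254)  [q = 2: ≢ 1 ✓]
85^42 ≡ 19 (mod 254)  [q = 3: ≢ 1 ✓]
85^18 ≡ 159 (mod 254)  [q = 7: ≢ 1 ✓]
None equal 1, so ord_254(85) = 126: 85 is a primitive root.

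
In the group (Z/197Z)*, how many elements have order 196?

84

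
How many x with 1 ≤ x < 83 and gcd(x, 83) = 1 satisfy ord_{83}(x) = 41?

40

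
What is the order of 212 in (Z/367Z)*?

ord(212) | φ(367) = 367 − 1 = 366 = 2 · 3 · 61.
Divisors of 366: 1, 2, 3, 6, 61, 122, 183, 366.
Check 212^d mod 367 for each divisor in increasing order:
212^1 ≡ 212 (mod 367)
212^2 ≡ 170 (mod 367)
212^3 ≡ 74 (mod 367)
212^6 ≡ 338 (mod 367)
212^61 ≡ 83 (mod 367)
212^122 ≡ 283 (mod 367)
212^183 ≡ 1 (mod 367) ✓
Hence ord(212) = 183.

183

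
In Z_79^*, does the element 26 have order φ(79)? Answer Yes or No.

φ(79) = 79 − 1 = 78 = 2 · 3 · 13.
26 is a primitive root mod 79 iff 26^(φ(79)/q) ≢ 1 for every prime q | φ(79), i.e. q ∈ {2, 3, 13}.
26^39 ≡ 1 (mod 79)  [q = 2: ≡ 1 ✗]
26^26 ≡ 55 (mod 79)  [q = 3: ≢ 1 ✓]
26^6 ≡ 22 (mod 79)  [q = 13: ≢ 1 ✓]
Since 26^39 ≡ 1, the order of 26 divides 39 < 78, so 26 is not a primitive root.

No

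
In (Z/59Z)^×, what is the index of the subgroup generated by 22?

ord(22) | φ(59) = 59 − 1 = 58 = 2 · 29.
Divisors of 58: 1, 2, 29, 58.
Evaluate successive powers at the divisors of 58:
22^1 ≡ 22 (mod 59)
22^2 ≡ 12 (mod 59)
22^29 ≡ 1 (mod 59) ✓
So ord_59(22) = 29, hence |⟨22⟩| = 29.
The index is φ(59) / ord(22) = 58 / 29 = 2.

2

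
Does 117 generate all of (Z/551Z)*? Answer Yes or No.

No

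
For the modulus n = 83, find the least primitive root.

2

φ(83) = 83 − 1 = 82 = 2 · 41.
g is a primitive root iff g^(82/q) ≢ 1 (mod 83) for each prime q ∈ {2, 41}.
g = 2: 2^41 ≡ 82; 2^2 ≡ 4 — none is 1, so 2 is a primitive root.
So 2 is the smallest generator of (Z/83Z)^×.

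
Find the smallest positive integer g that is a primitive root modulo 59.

φ(59) = 59 − 1 = 58 = 2 · 29.
Test candidates g = 2, 3, … against the prime factors q ∈ {2, 29} of φ(59): g is a generator iff g^(58/q) ≢ 1 for every such q.
g = 2: 2^29 ≡ 58; 2^2 ≡ 4 — none is 1, so 2 is a primitive root.
So 2 is the smallest generator of (Z/59Z)^×.

2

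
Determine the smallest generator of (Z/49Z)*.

3

φ(49) = φ(7^2) = 7·(7−1) = 42 = 2 · 3 · 7.
Test candidates g = 2, 3, … against the prime factors q ∈ {2, 3, 7} of φ(49): g is a generator iff g^(42/q) ≢ 1 for every such q.
g = 2: 2^21 ≡ 1 — hits 1, so not a primitive root.
g = 3: 3^21 ≡ 48; 3^14 ≡ 30; 3^6 ≡ 43 — none is 1, so 3 is a primitive root.
So 3 is the smallest generator of (Z/49Z)^×.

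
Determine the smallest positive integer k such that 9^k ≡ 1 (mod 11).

5

Since 9 ∈ (Z/11Z)^×, its order divides φ(11) = 11 − 1 = 10 = 2 · 5.
Divisors of 10: 1, 2, 5, 10.
Evaluate successive powers at the divisors of 10:
9^1 ≡ 9 (mod 11)
9^2 ≡ 4 (mod 11)
9^5 ≡ 1 (mod 11) ✓
Hence ord(9) = 5.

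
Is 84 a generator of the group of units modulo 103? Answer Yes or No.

φ(103) = 103 − 1 = 102 = 2 · 3 · 17.
84 is a primitive root mod 103 iff 84^(φ(103)/q) ≢ 1 for every prime q | φ(103), i.e. q ∈ {2, 3, 17}.
84^51 ≡ 102 (mod 103)  [q = 2: ≢ 1 ✓]
84^34 ≡ 46 (mod 103)  [q = 3: ≢ 1 ✓]
84^6 ≡ 13 (mod 103)  [q = 17: ≢ 1 ✓]
Every test exponent gives a nontrivial residue, hence 84 generates the full group.

Yes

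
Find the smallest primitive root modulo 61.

2

φ(61) = 61 − 1 = 60 = 2^2 · 3 · 5.
Test candidates g = 2, 3, … against the prime factors q ∈ {2, 3, 5} of φ(61): g is a generator iff g^(60/q) ≢ 1 for every such q.
g = 2: 2^30 ≡ 60; 2^20 ≡ 47; 2^12 ≡ 9 — none is 1, so 2 is a primitive root.
So 2 is the smallest generator of (Z/61Z)^×.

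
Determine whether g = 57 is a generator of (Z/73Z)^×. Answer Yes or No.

φ(73) = 73 − 1 = 72 = 2^3 · 3^2.
An element g generates (Z/73Z)^× iff g^(72/q) ≢ 1 (mod 73) for each prime q ∈ {2, 3}.
57^36 ≡ 1 (mod 73)  [q = 2: ≡ 1 ✗]
57^24 ≡ 64 (mod 73)  [q = 3: ≢ 1 ✓]
The check at q = 2 fails, so 57 generates a proper subgroup.

No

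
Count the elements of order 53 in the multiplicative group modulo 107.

φ(107) = 107 − 1 = 106 = 2 · 53.
Since (Z/107Z)^× is cyclic of order 106, the number of elements of order d is φ(d) when d | 106 and 0 otherwise.
53 | 106, and φ(53) = 53 − 1 = 52.

52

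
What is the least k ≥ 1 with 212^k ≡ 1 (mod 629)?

By Lagrange's theorem, ord_629(212) divides φ(629) = φ(17·37) = (17−1)·(37−1) = 16·36 = 576 = 2^6 · 3^2.
Divisors of 576: 1, 2, 3, 4, 6, 8, 9, 12, 16, 18, 24, 32, 36, 48, 64, 72, 96, 144, 192, 288, 576.
Test each divisor d:
212^1 ≡ 212 (mod 629)
212^2 ≡ 285 (mod 629)
212^3 ≡ 36 (mod 629)
212^4 ≡ 84 (mod 629)
212^6 ≡ 38 (mod 629)
212^8 ≡ 137 (mod 629)
212^9 ≡ 110 (mod 629)
212^12 ≡ 186 (mod 629)
212^16 ≡ 528 (mod 629)
212^18 ≡ 149 (mod 629)
212^24 ≡ 1 (mod 629) ✓
Hence ord(212) = 24.

24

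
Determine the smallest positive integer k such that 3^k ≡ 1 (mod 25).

The order of 3 must divide φ(25) = φ(5^2) = 5·(5−1) = 20 = 2^2 · 5.
Divisors of 20: 1, 2, 4, 5, 10, 20.
Check 3^d mod 25 for each divisor in increasing order:
3^1 ≡ 3 (mod 25)
3^2 ≡ 9 (mod 25)
3^4 ≡ 6 (mod 25)
3^5 ≡ 18 (mod 25)
3^10 ≡ 24 (mod 25)
3^20 ≡ 1 (mod 25) ✓
So ord_25(3) = 20.

20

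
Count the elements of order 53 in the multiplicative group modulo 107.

52

φ(107) = 107 − 1 = 106 = 2 · 53.
Since (Z/107Z)^× is cyclic of order 106, the number of elements of order d is φ(d) when d | 106 and 0 otherwise.
53 | 106, and φ(53) = 53 − 1 = 52.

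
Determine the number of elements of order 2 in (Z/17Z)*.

1

φ(17) = 17 − 1 = 16 = 2^4.
(Z/17Z)^× is cyclic (|G| = 16); a cyclic group of order m has exactly φ(d) elements of each order d | m, and none otherwise.
2 | 16, and φ(2) = 2 − 1 = 1.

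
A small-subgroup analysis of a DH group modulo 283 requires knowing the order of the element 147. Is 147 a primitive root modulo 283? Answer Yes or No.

Yes

φ(283) = 283 − 1 = 282 = 2 · 3 · 47.
An element g generates (Z/283Z)^× iff g^(282/q) ≢ 1 (mod 283) for each prime q ∈ {2, 3, 47}.
147^141 ≡ 282 (mod 283)  [q = 2: ≢ 1 ✓]
147^94 ≡ 44 (mod 283)  [q = 3: ≢ 1 ✓]
147^6 ≡ 181 (mod 283)  [q = 47: ≢ 1 ✓]
All checks pass, so 147 has order 282 and is a primitive root modulo 283.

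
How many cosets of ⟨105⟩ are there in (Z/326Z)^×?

27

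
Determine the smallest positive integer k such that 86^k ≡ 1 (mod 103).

102

Since 86 ∈ (Z/103Z)^×, its order divides φ(103) = 103 − 1 = 102 = 2 · 3 · 17.
Divisors of 102: 1, 2, 3, 6, 17, 34, 51, 102.
Test each divisor d:
86^1 ≡ 86
86^2 ≡ 83
86^3 ≡ 31
86^6 ≡ 34
86^17 ≡ 57
86^34 ≡ 56
86^51 ≡ 102
86^102 ≡ 1
The smallest such exponent is 102, so the order of 86 is 102.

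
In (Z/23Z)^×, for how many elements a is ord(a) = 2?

φ(23) = 23 − 1 = 22 = 2 · 11.
In a cyclic group of order 22, there are φ(d) elements of order d for each divisor d of 22, and zero for non-divisors.
2 | 22, and φ(2) = 2 − 1 = 1.

1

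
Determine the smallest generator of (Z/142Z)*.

7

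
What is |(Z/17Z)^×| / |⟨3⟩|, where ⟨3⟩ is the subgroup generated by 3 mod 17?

1

Since 3 ∈ (Z/17Z)^×, its order divides φ(17) = 17 − 1 = 16 = 2^4.
Divisors of 16: 1, 2, 4, 8, 16.
Test each divisor d:
3^1 ≡ 3 (mod 17)
3^2 ≡ 9 (mod 17)
3^4 ≡ 13 (mod 17)
3^8 ≡ 16 (mod 17)
3^16 ≡ 1 (mod 17) ✓
So ord_17(3) = 16, hence |⟨3⟩| = 16.
[(Z/17Z)^× : ⟨3⟩] = 16/16 = 1.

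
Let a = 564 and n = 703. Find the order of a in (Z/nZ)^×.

By Lagrange's theorem, ord_703(564) divides φ(703) = φ(19·37) = (19−1)·(37−1) = 18·36 = 648 = 2^3 · 3^4.
Divisors of 648: 1, 2, 3, 4, 6, 8, 9, 12, 18, 24, 27, 36, 54, 72, 81, 108, 162, 216, 324, 648.
Evaluate successive powers at the divisors of 648:
564^1 ≡ 564
564^2 ≡ 340
564^3 ≡ 544
564^4 ≡ 308
564^6 ≡ 676
564^8 ≡ 662
564^9 ≡ 75
564^12 ≡ 26
564^18 ≡ 1
Hence ord(564) = 18.

18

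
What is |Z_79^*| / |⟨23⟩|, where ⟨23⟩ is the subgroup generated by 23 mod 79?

26

Since 23 ∈ (Z/79Z)^×, its order divides φ(79) = 79 − 1 = 78 = 2 · 3 · 13.
Divisors of 78: 1, 2, 3, 6, 13, 26, 39, 78.
Check 23^d mod 79 for each divisor in increasing order:
23^1 ≡ 23
23^2 ≡ 55
23^3 ≡ 1
So ord_79(23) = 3, hence |⟨23⟩| = 3.
The index is φ(79) / ord(23) = 78 / 3 = 26.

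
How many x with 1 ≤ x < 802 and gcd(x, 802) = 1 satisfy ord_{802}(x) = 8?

φ(802) = φ(2)·φ(401) = 1·400 = 400 = 2^4 · 5^2.
Since (Z/802Z)^× is cyclic of order 400, the number of elements of order d is φ(d) when d | 400 and 0 otherwise.
8 = 2^3 divides 400, and φ(8) = 4.

4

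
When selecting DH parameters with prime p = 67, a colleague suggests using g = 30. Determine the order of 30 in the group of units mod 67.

6

By Lagrange's theorem, ord_67(30) divides φ(67) = 67 − 1 = 66 = 2 · 3 · 11.
Divisors of 66: 1, 2, 3, 6, 11, 22, 33, 66.
Compute 30^d (mod 67) for the divisors d until we hit 1:
30^1 ≡ 30 (mod 67)
30^2 ≡ 29 (mod 67)
30^3 ≡ 66 (mod 67)
30^6 ≡ 1 (mod 67) ✓
Hence ord(30) = 6.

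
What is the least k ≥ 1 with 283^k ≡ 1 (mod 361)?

Since 283 ∈ (Z/361Z)^×, its order divides φ(361) = φ(19^2) = 19·(19−1) = 342 = 2 · 3^2 · 19.
Divisors of 342: 1, 2, 3, 6, 9, 18, 19, 38, 57, 114, 171, 342.
Compute 283^d (mod 361) for the divisors d until we hit 1:
283^1 ≡ 283 (mod 361)
283^2 ≡ 308 (mod 361)
283^3 ≡ 163 (mod 361)
283^6 ≡ 216 (mod 361)
283^9 ≡ 191 (mod 361)
283^18 ≡ 20 (mod 361)
283^19 ≡ 245 (mod 361)
283^38 ≡ 99 (mod 361)
283^57 ≡ 68 (mod 361)
283^114 ≡ 292 (mod 361)
283^171 ≡ 1 (mod 361) ✓
The smallest such exponent is 171, so the order of 283 is 171.

171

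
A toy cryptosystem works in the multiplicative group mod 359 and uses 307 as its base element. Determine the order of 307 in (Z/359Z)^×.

179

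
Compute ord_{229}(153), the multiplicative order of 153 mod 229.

57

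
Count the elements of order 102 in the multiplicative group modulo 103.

32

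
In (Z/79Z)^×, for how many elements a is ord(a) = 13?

12

φ(79) = 79 − 1 = 78 = 2 · 3 · 13.
In a cyclic group of order 78, there are φ(d) elements of order d for each divisor d of 78, and zero for non-divisors.
13 | 78, and φ(13) = 13 − 1 = 12.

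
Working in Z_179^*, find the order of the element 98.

178

Since 98 ∈ (Z/179Z)^×, its order divides φ(179) = 179 − 1 = 178 = 2 · 89.
Divisors of 178: 1, 2, 89, 178.
Compute 98^d (mod 179) for the divisors d until we hit 1:
98^1 ≡ 98 (mod 179)
98^2 ≡ 117 (mod 179)
98^89 ≡ 178 (mod 179)
98^178 ≡ 1 (mod 179) ✓
Hence ord(98) = 178.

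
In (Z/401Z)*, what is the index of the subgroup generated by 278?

ord(278) | φ(401) = 401 − 1 = 400 = 2^4 · 5^2.
Divisors of 400: 1, 2, 4, 5, 8, 10, 16, 20, 25, 40, 50, 80, 100, 200, 400.
Compute 278^d (mod 401) for the divisors d until we hit 1:
278^1 ≡ 278
278^2 ≡ 292
278^4 ≡ 252
278^5 ≡ 282
278^8 ≡ 146
278^10 ≡ 126
278^16 ≡ 63
278^20 ≡ 237
278^25 ≡ 268
278^40 ≡ 29
278^50 ≡ 45
278^80 ≡ 39
278^100 ≡ 20
278^200 ≡ 400
278^400 ≡ 1
Thus |⟨278⟩| = ord(278) = 400.
Index = |(Z/401Z)^×| / |⟨278⟩| = 400 / 400 = 1.

1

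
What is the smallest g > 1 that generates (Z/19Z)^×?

φ(19) = 19 − 1 = 18 = 2 · 3^2.
Test candidates g = 2, 3, … against the prime factors q ∈ {2, 3} of φ(19): g is a generator iff g^(18/q) ≢ 1 for every such q.
g = 2: 2^9 ≡ 18; 2^6 ≡ 7 — none is 1, so 2 is a primitive root.
Hence the least primitive root of 19 is 2.

2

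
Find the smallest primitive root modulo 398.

φ(398) = φ(2)·φ(199) = 1·198 = 198 = 2 · 3^2 · 11.
g is a primitive root iff g^(198/q) ≢ 1 (mod 398) for each prime q ∈ {2, 3, 11}.
g = 2: gcd(2, 398) = 2 > 1, not a unit — skip.
g = 3: 3^99 ≡ 397; 3^66 ≡ 305; 3^18 ≡ 125 — none is 1, so 3 is a primitive root.
Hence the least primitive root of 398 is 3.

3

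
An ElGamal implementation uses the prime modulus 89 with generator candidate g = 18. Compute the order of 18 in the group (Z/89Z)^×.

44

The order of 18 must divide φ(89) = 89 − 1 = 88 = 2^3 · 11.
Divisors of 88: 1, 2, 4, 8, 11, 22, 44, 88.
Evaluate successive powers at the divisors of 88:
18^1 ≡ 18 (mod 89)
18^2 ≡ 57 (mod 89)
18^4 ≡ 45 (mod 89)
18^8 ≡ 67 (mod 89)
18^11 ≡ 34 (mod 89)
18^22 ≡ 88 (mod 89)
18^44 ≡ 1 (mod 89) ✓
The smallest such exponent is 44, so the order of 18 is 44.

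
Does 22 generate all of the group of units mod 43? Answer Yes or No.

No

φ(43) = 43 − 1 = 42 = 2 · 3 · 7.
An element g generates (Z/43Z)^× iff g^(42/q) ≢ 1 (mod 43) for each prime q ∈ {2, 3, 7}.
22^21 ≡ 42 (mod 43)  [q = 2: ≢ 1 ✓]
22^14 ≡ 1 (mod 43)  [q = 3: ≡ 1 ✗]
22^6 ≡ 41 (mod 43)  [q = 7: ≢ 1 ✓]
The check at q = 3 fails, so 22 generates a proper subgroup.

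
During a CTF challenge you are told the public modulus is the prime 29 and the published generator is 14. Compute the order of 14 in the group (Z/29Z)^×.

By Lagrange's theorem, ord_29(14) divides φ(29) = 29 − 1 = 28 = 2^2 · 7.
Divisors of 28: 1, 2, 4, 7, 14, 28.
Check 14^d mod 29 for each divisor in increasing order:
14^1 ≡ 14 (mod 29)
14^2 ≡ 22 (mod 29)
14^4 ≡ 20 (mod 29)
14^7 ≡ 12 (mod 29)
14^14 ≡ 28 (mod 29)
14^28 ≡ 1 (mod 29) ✓
Therefore the multiplicative order of 14 modulo 29 is 28.

28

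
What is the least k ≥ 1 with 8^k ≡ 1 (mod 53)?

Since 8 ∈ (Z/53Z)^×, its order divides φ(53) = 53 − 1 = 52 = 2^2 · 13.
Divisors of 52: 1, 2, 4, 13, 26, 52.
Evaluate successive powers at the divisors of 52:
8^1 ≡ 8
8^2 ≡ 11
8^4 ≡ 15
8^13 ≡ 23
8^26 ≡ 52
8^52 ≡ 1
Therefore the multiplicative order of 8 modulo 53 is 52.

52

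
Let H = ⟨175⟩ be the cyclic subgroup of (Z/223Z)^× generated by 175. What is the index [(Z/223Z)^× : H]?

2

ord(175) | φ(223) = 223 − 1 = 222 = 2 · 3 · 37.
Divisors of 222: 1, 2, 3, 6, 37, 74, 111, 222.
Check 175^d mod 223 for each divisor in increasing order:
175^1 ≡ 175
175^2 ≡ 74
175^3 ≡ 16
175^6 ≡ 33
175^37 ≡ 39
175^74 ≡ 183
175^111 ≡ 1
Thus |⟨175⟩| = ord(175) = 111.
[(Z/223Z)^× : ⟨175⟩] = 222/111 = 2.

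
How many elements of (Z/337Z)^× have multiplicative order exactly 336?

φ(337) = 337 − 1 = 336 = 2^4 · 3 · 7.
Since (Z/337Z)^× is cyclic of order 336, the number of elements of order d is φ(d) when d | 336 and 0 otherwise.
336 = 2^4 · 3 · 7 divides 336, and φ(336) = 96.

96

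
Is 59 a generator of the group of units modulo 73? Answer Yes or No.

Yes

φ(73) = 73 − 1 = 72 = 2^3 · 3^2.
59 is a primitive root mod 73 iff 59^(φ(73)/q) ≢ 1 for every prime q | φ(73), i.e. q ∈ {2, 3}.
59^36 ≡ 72 (mod 73)  [q = 2: ≢ 1 ✓]
59^24 ≡ 64 (mod 73)  [q = 3: ≢ 1 ✓]
All checks pass, so 59 has order 72 and is a primitive root modulo 73.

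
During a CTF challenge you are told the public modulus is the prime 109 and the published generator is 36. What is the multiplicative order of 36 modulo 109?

By Lagrange's theorem, ord_109(36) divides φ(109) = 109 − 1 = 108 = 2^2 · 3^3.
Divisors of 108: 1, 2, 3, 4, 6, 9, 12, 18, 27, 36, 54, 108.
Test each divisor d:
36^1 ≡ 36 (mod 109)
36^2 ≡ 97 (mod 109)
36^3 ≡ 4 (mod 109)
36^4 ≡ 35 (mod 109)
36^6 ≡ 16 (mod 109)
36^9 ≡ 64 (mod 109)
36^12 ≡ 38 (mod 109)
36^18 ≡ 63 (mod 109)
36^27 ≡ 108 (mod 109)
36^36 ≡ 45 (mod 109)
36^54 ≡ 1 (mod 109) ✓
Hence ord(36) = 54.

54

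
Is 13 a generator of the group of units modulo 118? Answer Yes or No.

φ(118) = φ(2)·φ(59) = 1·58 = 58 = 2 · 29.
Test 13^(58/q) mod 118 for each prime factor q of 58:
13^29 ≡ 117 (mod 118)  [q = 2: ≢ 1 ✓]
13^2 ≡ 51 (mod 118)  [q = 29: ≢ 1 ✓]
Every test exponent gives a nontrivial residue, hence 13 generates the full group.

Yes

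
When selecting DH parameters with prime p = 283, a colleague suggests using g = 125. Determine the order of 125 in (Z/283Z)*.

ord(125) | φ(283) = 283 − 1 = 282 = 2 · 3 · 47.
Divisors of 282: 1, 2, 3, 6, 47, 94, 141, 282.
Test each divisor d:
125^1 ≡ 125
125^2 ≡ 60
125^3 ≡ 142
125^6 ≡ 71
125^47 ≡ 282
125^94 ≡ 1
So ord_283(125) = 94.

94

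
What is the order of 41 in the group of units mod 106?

52

By Lagrange's theorem, ord_106(41) divides φ(106) = φ(2)·φ(53) = 1·52 = 52 = 2^2 · 13.
Divisors of 52: 1, 2, 4, 13, 26, 52.
Check 41^d mod 106 for each divisor in increasing order:
41^1 ≡ 41 (mod 106)
41^2 ≡ 91 (mod 106)
41^4 ≡ 13 (mod 106)
41^13 ≡ 83 (mod 106)
41^26 ≡ 105 (mod 106)
41^52 ≡ 1 (mod 106) ✓
The smallest such exponent is 52, so the order of 41 is 52.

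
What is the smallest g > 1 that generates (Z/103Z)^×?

5

φ(103) = 103 − 1 = 102 = 2 · 3 · 17.
g is a primitive root iff g^(102/q) ≢ 1 (mod 103) for each prime q ∈ {2, 3, 17}.
g = 2: 2^51 ≡ 1 — hits 1, so not a primitive root.
g = 3: 3^51 ≡ 102; 3^34 ≡ 1 — hits 1, so not a primitive root.
g = 4: 4^51 ≡ 1 — hits 1, so not a primitive root.
g = 5: 5^51 ≡ 102; 5^34 ≡ 56; 5^6 ≡ 72 — none is 1, so 5 is a primitive root.
So 5 is the smallest generator of (Z/103Z)^×.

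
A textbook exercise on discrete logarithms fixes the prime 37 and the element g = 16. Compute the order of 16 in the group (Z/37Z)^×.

ord(16) | φ(37) = 37 − 1 = 36 = 2^2 · 3^2.
Divisors of 36: 1, 2, 3, 4, 6, 9, 12, 18, 36.
Compute 16^d (mod 37) for the divisors d until we hit 1:
16^1 ≡ 16 (mod 37)
16^2 ≡ 34 (mod 37)
16^3 ≡ 26 (mod 37)
16^4 ≡ 9 (mod 37)
16^6 ≡ 10 (mod 37)
16^9 ≡ 1 (mod 37) ✓
Therefore the multiplicative order of 16 modulo 37 is 9.

9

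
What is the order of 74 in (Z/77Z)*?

30

The order of 74 must divide φ(77) = φ(7·11) = (7−1)·(11−1) = 6·10 = 60 = 2^2 · 3 · 5.
Divisors of 60: 1, 2, 3, 4, 5, 6, 10, 12, 15, 20, 30, 60.
Compute 74^d (mod 77) for the divisors d until we hit 1:
74^1 ≡ 74
74^2 ≡ 9
74^3 ≡ 50
74^4 ≡ 4
74^5 ≡ 65
74^6 ≡ 36
74^10 ≡ 67
74^12 ≡ 64
74^15 ≡ 43
74^20 ≡ 23
74^30 ≡ 1
So ord_77(74) = 30.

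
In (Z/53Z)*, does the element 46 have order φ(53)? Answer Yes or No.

φ(53) = 53 − 1 = 52 = 2^2 · 13.
An element g generates (Z/53Z)^× iff g^(52/q) ≢ 1 (mod 53) for each prime q ∈ {2, 13}.
46^26 ≡ 1 (mod 53)  [q = 2: ≡ 1 ✗]
46^4 ≡ 16 (mod 53)  [q = 13: ≢ 1 ✓]
Since 46^26 ≡ 1, the order of 46 divides 26 < 52, so 46 is not a primitive root.

No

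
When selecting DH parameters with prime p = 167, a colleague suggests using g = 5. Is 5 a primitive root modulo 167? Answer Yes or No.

Yes

φ(167) = 167 − 1 = 166 = 2 · 83.
It suffices to check that the order of 5 is not a proper divisor of 166: compute 5^(166/q) for q ∈ {2, 83}.
5^83 ≡ 166 (mod 167)  [q = 2: ≢ 1 ✓]
5^2 ≡ 25 (mod 167)  [q = 83: ≢ 1 ✓]
None equal 1, so ord_167(5) = 166: 5 is a primitive root.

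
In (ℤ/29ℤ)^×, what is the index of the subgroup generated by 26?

1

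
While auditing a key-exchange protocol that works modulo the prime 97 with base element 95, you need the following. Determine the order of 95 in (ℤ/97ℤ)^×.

ord(95) | φ(97) = 97 − 1 = 96 = 2^5 · 3.
Divisors of 96: 1, 2, 3, 4, 6, 8, 12, 16, 24, 32, 48, 96.
Evaluate successive powers at the divisors of 96:
95^1 ≡ 95 (mod 97)
95^2 ≡ 4 (mod 97)
95^3 ≡ 89 (mod 97)
95^4 ≡ 16 (mod 97)
95^6 ≡ 64 (mod 97)
95^8 ≡ 62 (mod 97)
95^12 ≡ 22 (mod 97)
95^16 ≡ 61 (mod 97)
95^24 ≡ 96 (mod 97)
95^32 ≡ 35 (mod 97)
95^48 ≡ 1 (mod 97) ✓
Therefore the multiplicative order of 95 modulo 97 is 48.

48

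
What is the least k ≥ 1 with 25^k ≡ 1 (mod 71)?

5

By Lagrange's theorem, ord_71(25) divides φ(71) = 71 − 1 = 70 = 2 · 5 · 7.
Divisors of 70: 1, 2, 5, 7, 10, 14, 35, 70.
Evaluate successive powers at the divisors of 70:
25^1 ≡ 25 (mod 71)
25^2 ≡ 57 (mod 71)
25^5 ≡ 1 (mod 71) ✓
Therefore the multiplicative order of 25 modulo 71 is 5.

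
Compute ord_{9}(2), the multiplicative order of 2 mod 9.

The order of 2 must divide φ(9) = φ(3^2) = 3·(3−1) = 6 = 2 · 3.
Divisors of 6: 1, 2, 3, 6.
Compute 2^d (mod 9) for the divisors d until we hit 1:
2^1 ≡ 2 (mod 9)
2^2 ≡ 4 (mod 9)
2^3 ≡ 8 (mod 9)
2^6 ≡ 1 (mod 9) ✓
Therefore the multiplicative order of 2 modulo 9 is 6.

6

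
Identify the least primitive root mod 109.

6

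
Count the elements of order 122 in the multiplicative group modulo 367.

φ(367) = 367 − 1 = 366 = 2 · 3 · 61.
(Z/367Z)^× is cyclic (|G| = 366); a cyclic group of order m has exactly φ(d) elements of each order d | m, and none otherwise.
122 = 2 · 61 divides 366, and φ(122) = 60.

60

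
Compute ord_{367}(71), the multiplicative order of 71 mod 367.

By Lagrange's theorem, ord_367(71) divides φ(367) = 367 − 1 = 366 = 2 · 3 · 61.
Divisors of 366: 1, 2, 3, 6, 61, 122, 183, 366.
Test each divisor d:
71^1 ≡ 71
71^2 ≡ 270
71^3 ≡ 86
71^6 ≡ 56
71^61 ≡ 84
71^122 ≡ 83
71^183 ≡ 366
71^366 ≡ 1
Hence ord(71) = 366.

366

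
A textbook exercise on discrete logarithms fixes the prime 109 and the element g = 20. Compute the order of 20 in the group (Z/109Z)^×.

54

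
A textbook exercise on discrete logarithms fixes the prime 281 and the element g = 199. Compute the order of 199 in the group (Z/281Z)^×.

280

ord(199) | φ(281) = 281 − 1 = 280 = 2^3 · 5 · 7.
Divisors of 280: 1, 2, 4, 5, 7, 8, 10, 14, 20, 28, 35, 40, 56, 70, 140, 280.
Evaluate successive powers at the divisors of 280:
199^1 ≡ 199
199^2 ≡ 261
199^4 ≡ 119
199^5 ≡ 77
199^7 ≡ 146
199^8 ≡ 111
199^10 ≡ 28
199^14 ≡ 241
199^20 ≡ 222
199^28 ≡ 195
199^35 ≡ 89
199^40 ≡ 109
199^56 ≡ 90
199^70 ≡ 53
199^140 ≡ 280
199^280 ≡ 1
Therefore the multiplicative order of 199 modulo 281 is 280.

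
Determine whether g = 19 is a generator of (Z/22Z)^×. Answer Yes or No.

φ(22) = φ(2)·φ(11) = 1·10 = 10 = 2 · 5.
19 is a primitive root mod 22 iff 19^(φ(22)/q) ≢ 1 for every prime q | φ(22), i.e. q ∈ {2, 5}.
19^5 ≡ 21 (mod 22)  [q = 2: ≢ 1 ✓]
19^2 ≡ 9 (mod 22)  [q = 5: ≢ 1 ✓]
None equal 1, so ord_22(19) = 10: 19 is a primitive root.

Yes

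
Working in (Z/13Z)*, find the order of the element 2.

12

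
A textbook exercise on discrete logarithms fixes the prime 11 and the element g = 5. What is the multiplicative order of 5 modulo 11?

The order of 5 must divide φ(11) = 11 − 1 = 10 = 2 · 5.
Divisors of 10: 1, 2, 5, 10.
Check 5^d mod 11 for each divisor in increasing order:
5^1 ≡ 5 (mod 11)
5^2 ≡ 3 (mod 11)
5^5 ≡ 1 (mod 11) ✓
So ord_11(5) = 5.

5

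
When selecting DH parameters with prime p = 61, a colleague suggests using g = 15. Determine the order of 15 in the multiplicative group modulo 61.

The order of 15 must divide φ(61) = 61 − 1 = 60 = 2^2 · 3 · 5.
Divisors of 60: 1, 2, 3, 4, 5, 6, 10, 12, 15, 20, 30, 60.
Evaluate successive powers at the divisors of 60:
15^1 ≡ 15 (mod 61)
15^2 ≡ 42 (mod 61)
15^3 ≡ 20 (mod 61)
15^4 ≡ 56 (mod 61)
15^5 ≡ 47 (mod 61)
15^6 ≡ 34 (mod 61)
15^10 ≡ 13 (mod 61)
15^12 ≡ 58 (mod 61)
15^15 ≡ 1 (mod 61) ✓
Therefore the multiplicative order of 15 modulo 61 is 15.

15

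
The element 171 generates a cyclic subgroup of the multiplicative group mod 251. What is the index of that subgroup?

5

By Lagrange's theorem, ord_251(171) divides φ(251) = 251 − 1 = 250 = 2 · 5^3.
Divisors of 250: 1, 2, 5, 10, 25, 50, 125, 250.
Compute 171^d (mod 251) for the divisors d until we hit 1:
171^1 ≡ 171 (mod 251)
171^2 ≡ 125 (mod 251)
171^5 ≡ 231 (mod 251)
171^10 ≡ 149 (mod 251)
171^25 ≡ 250 (mod 251)
171^50 ≡ 1 (mod 251) ✓
Thus |⟨171⟩| = ord(171) = 50.
Index = |(Z/251Z)^×| / |⟨171⟩| = 250 / 50 = 5.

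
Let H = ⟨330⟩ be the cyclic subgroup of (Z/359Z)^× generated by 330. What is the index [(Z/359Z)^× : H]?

Since 330 ∈ (Z/359Z)^×, its order divides φ(359) = 359 − 1 = 358 = 2 · 179.
Divisors of 358: 1, 2, 179, 358.
Evaluate successive powers at the divisors of 358:
330^1 ≡ 330 (mod 359)
330^2 ≡ 123 (mod 359)
330^179 ≡ 1 (mod 359) ✓
So ord_359(330) = 179, hence |⟨330⟩| = 179.
Index = |(Z/359Z)^×| / |⟨330⟩| = 358 / 179 = 2.

2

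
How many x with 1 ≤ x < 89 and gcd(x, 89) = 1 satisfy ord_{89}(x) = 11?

10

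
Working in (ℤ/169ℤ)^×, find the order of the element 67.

156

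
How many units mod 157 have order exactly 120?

φ(157) = 157 − 1 = 156 = 2^2 · 3 · 13.
(Z/157Z)^× is cyclic (|G| = 156); a cyclic group of order m has exactly φ(d) elements of each order d | m, and none otherwise.
Since 120 ∤ 156, the count is 0.

0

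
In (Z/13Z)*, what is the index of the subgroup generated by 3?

4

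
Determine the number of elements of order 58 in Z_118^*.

φ(118) = φ(2)·φ(59) = 1·58 = 58 = 2 · 29.
(Z/118Z)^× is cyclic (|G| = 58); a cyclic group of order m has exactly φ(d) elements of each order d | m, and none otherwise.
58 = 2 · 29 divides 58, and φ(58) = 28.

28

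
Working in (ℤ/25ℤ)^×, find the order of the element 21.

5

ord(21) | φ(25) = φ(5^2) = 5·(5−1) = 20 = 2^2 · 5.
Divisors of 20: 1, 2, 4, 5, 10, 20.
Compute 21^d (mod 25) for the divisors d until we hit 1:
21^1 ≡ 21
21^2 ≡ 16
21^4 ≡ 6
21^5 ≡ 1
Therefore the multiplicative order of 21 modulo 25 is 5.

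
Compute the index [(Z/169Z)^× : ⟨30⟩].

2

Since 30 ∈ (Z/169Z)^×, its order divides φ(169) = φ(13^2) = 13·(13−1) = 156 = 2^2 · 3 · 13.
Divisors of 156: 1, 2, 3, 4, 6, 12, 13, 26, 39, 52, 78, 156.
Check 30^d mod 169 for each divisor in increasing order:
30^1 ≡ 30 (mod 169)
30^2 ≡ 55 (mod 169)
30^3 ≡ 129 (mod 169)
30^4 ≡ 152 (mod 169)
30^6 ≡ 79 (mod 169)
30^12 ≡ 157 (mod 169)
30^13 ≡ 147 (mod 169)
30^26 ≡ 146 (mod 169)
30^39 ≡ 168 (mod 169)
30^52 ≡ 22 (mod 169)
30^78 ≡ 1 (mod 169) ✓
The order of 30 is 78, so the subgroup it generates has 78 elements.
The index is φ(169) / ord(30) = 156 / 78 = 2.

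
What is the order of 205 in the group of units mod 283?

94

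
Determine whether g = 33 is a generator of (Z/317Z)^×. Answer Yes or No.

φ(317) = 317 − 1 = 316 = 2^2 · 79.
It suffices to check that the order of 33 is not a proper divisor of 316: compute 33^(316/q) for q ∈ {2, 79}.
33^158 ≡ 316 (mod 317)  [q = 2: ≢ 1 ✓]
33^4 ≡ 24 (mod 317)  [q = 79: ≢ 1 ✓]
Every test exponent gives a nontrivial residue, hence 33 generates the full group.

Yes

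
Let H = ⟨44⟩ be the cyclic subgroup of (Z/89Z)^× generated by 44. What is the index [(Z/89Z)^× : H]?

ord(44) | φ(89) = 89 − 1 = 88 = 2^3 · 11.
Divisors of 88: 1, 2, 4, 8, 11, 22, 44, 88.
Test each divisor d:
44^1 ≡ 44 (mod 89)
44^2 ≡ 67 (mod 89)
44^4 ≡ 39 (mod 89)
44^8 ≡ 8 (mod 89)
44^11 ≡ 88 (mod 89)
44^22 ≡ 1 (mod 89) ✓
The order of 44 is 22, so the subgroup it generates has 22 elements.
Index = |(Z/89Z)^×| / |⟨44⟩| = 88 / 22 = 4.

4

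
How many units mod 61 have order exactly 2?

1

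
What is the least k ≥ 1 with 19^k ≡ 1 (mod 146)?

36

Since 19 ∈ (Z/146Z)^×, its order divides φ(146) = φ(2)·φ(73) = 1·72 = 72 = 2^3 · 3^2.
Divisors of 72: 1, 2, 3, 4, 6, 8, 9, 12, 18, 24, 36, 72.
Check 19^d mod 146 for each divisor in increasing order:
19^1 ≡ 19 (mod 146)
19^2 ≡ 69 (mod 146)
19^3 ≡ 143 (mod 146)
19^4 ≡ 89 (mod 146)
19^6 ≡ 9 (mod 146)
19^8 ≡ 37 (mod 146)
19^9 ≡ 119 (mod 146)
19^12 ≡ 81 (mod 146)
19^18 ≡ 145 (mod 146)
19^24 ≡ 137 (mod 146)
19^36 ≡ 1 (mod 146) ✓
Therefore the multiplicative order of 19 modulo 146 is 36.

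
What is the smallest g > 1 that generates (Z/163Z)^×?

φ(163) = 163 − 1 = 162 = 2 · 3^4.
Test candidates g = 2, 3, … against the prime factors q ∈ {2, 3} of φ(163): g is a generator iff g^(162/q) ≢ 1 for every such q.
g = 2: 2^81 ≡ 162; 2^54 ≡ 104 — none is 1, so 2 is a primitive root.
Hence the least primitive root of 163 is 2.

2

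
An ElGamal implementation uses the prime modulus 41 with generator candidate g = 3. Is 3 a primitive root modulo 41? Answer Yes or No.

No

φ(41) = 41 − 1 = 40 = 2^3 · 5.
It suffices to check that the order of 3 is not a proper divisor of 40: compute 3^(40/q) for q ∈ {2, 5}.
3^20 ≡ 40 (mod 41)  [q = 2: ≢ 1 ✓]
3^8 ≡ 1 (mod 41)  [q = 5: ≡ 1 ✗]
Since 3^8 ≡ 1, the order of 3 divides 8 < 40, so 3 is not a primitive root.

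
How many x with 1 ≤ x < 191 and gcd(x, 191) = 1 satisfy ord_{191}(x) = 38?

18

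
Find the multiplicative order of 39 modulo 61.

30

ord(39) | φ(61) = 61 − 1 = 60 = 2^2 · 3 · 5.
Divisors of 60: 1, 2, 3, 4, 5, 6, 10, 12, 15, 20, 30, 60.
Check 39^d mod 61 for each divisor in increasing order:
39^1 ≡ 39
39^2 ≡ 57
39^3 ≡ 27
39^4 ≡ 16
39^5 ≡ 14
39^6 ≡ 58
39^10 ≡ 13
39^12 ≡ 9
39^15 ≡ 60
39^20 ≡ 47
39^30 ≡ 1
The smallest such exponent is 30, so the order of 39 is 30.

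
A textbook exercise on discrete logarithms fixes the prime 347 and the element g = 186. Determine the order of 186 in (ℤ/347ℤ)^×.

346

The order of 186 must divide φ(347) = 347 − 1 = 346 = 2 · 173.
Divisors of 346: 1, 2, 173, 346.
Test each divisor d:
186^1 ≡ 186
186^2 ≡ 243
186^173 ≡ 346
186^346 ≡ 1
So ord_347(186) = 346.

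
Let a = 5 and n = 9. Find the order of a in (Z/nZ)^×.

By Lagrange's theorem, ord_9(5) divides φ(9) = φ(3^2) = 3·(3−1) = 6 = 2 · 3.
Divisors of 6: 1, 2, 3, 6.
Check 5^d mod 9 for each divisor in increasing order:
5^1 ≡ 5
5^2 ≡ 7
5^3 ≡ 8
5^6 ≡ 1
So ord_9(5) = 6.

6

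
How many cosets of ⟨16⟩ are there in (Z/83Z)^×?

The order of 16 must divide φ(83) = 83 − 1 = 82 = 2 · 41.
Divisors of 82: 1, 2, 41, 82.
Evaluate successive powers at the divisors of 82:
16^1 ≡ 16 (mod 83)
16^2 ≡ 7 (mod 83)
16^41 ≡ 1 (mod 83) ✓
So ord_83(16) = 41, hence |⟨16⟩| = 41.
The index is φ(83) / ord(16) = 82 / 41 = 2.

2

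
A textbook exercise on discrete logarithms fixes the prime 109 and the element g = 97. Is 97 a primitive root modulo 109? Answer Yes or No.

No

φ(109) = 109 − 1 = 108 = 2^2 · 3^3.
An element g generates (Z/109Z)^× iff g^(108/q) ≢ 1 (mod 109) for each prime q ∈ {2, 3}.
97^54 ≡ 1 (mod 109)  [q = 2: ≡ 1 ✗]
97^36 ≡ 63 (mod 109)  [q = 3: ≢ 1 ✓]
Since 97^54 ≡ 1, the order of 97 divides 54 < 108, so 97 is not a primitive root.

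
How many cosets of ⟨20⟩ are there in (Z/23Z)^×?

1

ord(20) | φ(23) = 23 − 1 = 22 = 2 · 11.
Divisors of 22: 1, 2, 11, 22.
Check 20^d mod 23 for each divisor in increasing order:
20^1 ≡ 20 (mod 23)
20^2 ≡ 9 (mod 23)
20^11 ≡ 22 (mod 23)
20^22 ≡ 1 (mod 23) ✓
The order of 20 is 22, so the subgroup it generates has 22 elements.
[(Z/23Z)^× : ⟨20⟩] = 22/22 = 1.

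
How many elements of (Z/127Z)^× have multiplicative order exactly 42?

φ(127) = 127 − 1 = 126 = 2 · 3^2 · 7.
(Z/127Z)^× is cyclic (|G| = 126); a cyclic group of order m has exactly φ(d) elements of each order d | m, and none otherwise.
42 = 2 · 3 · 7 divides 126, and φ(42) = 12.

12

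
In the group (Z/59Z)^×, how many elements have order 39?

0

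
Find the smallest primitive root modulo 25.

φ(25) = φ(5^2) = 5·(5−1) = 20 = 2^2 · 5.
g is a primitive root iff g^(20/q) ≢ 1 (mod 25) for each prime q ∈ {2, 5}.
g = 2: 2^10 ≡ 24; 2^4 ≡ 16 — none is 1, so 2 is a primitive root.
Hence the least primitive root of 25 is 2.

2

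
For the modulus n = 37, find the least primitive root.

2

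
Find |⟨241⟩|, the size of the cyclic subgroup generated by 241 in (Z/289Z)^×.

Since 241 ∈ (Z/289Z)^×, its order divides φ(289) = φ(17^2) = 17·(17−1) = 272 = 2^4 · 17.
Divisors of 272: 1, 2, 4, 8, 16, 17, 34, 68, 136, 272.
Compute 241^d (mod 289) for the divisors d until we hit 1:
241^1 ≡ 241 (mod 289)
241^2 ≡ 281 (mod 289)
241^4 ≡ 64 (mod 289)
241^8 ≡ 50 (mod 289)
241^16 ≡ 188 (mod 289)
241^17 ≡ 224 (mod 289)
241^34 ≡ 179 (mod 289)
241^68 ≡ 251 (mod 289)
241^136 ≡ 288 (mod 289)
241^272 ≡ 1 (mod 289) ✓
So ord_289(241) = 272.

272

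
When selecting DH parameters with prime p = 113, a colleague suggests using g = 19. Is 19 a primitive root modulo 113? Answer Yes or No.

φ(113) = 113 − 1 = 112 = 2^4 · 7.
An element g generates (Z/113Z)^× iff g^(112/q) ≢ 1 (mod 113) for each prime q ∈ {2, 7}.
19^56 ≡ 112 (mod 113)  [q = 2: ≢ 1 ✓]
19^16 ≡ 49 (mod 113)  [q = 7: ≢ 1 ✓]
All checks pass, so 19 has order 112 and is a primitive root modulo 113.

Yes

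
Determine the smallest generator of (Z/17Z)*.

3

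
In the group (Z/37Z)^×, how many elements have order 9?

φ(37) = 37 − 1 = 36 = 2^2 · 3^2.
In a cyclic group of order 36, there are φ(d) elements of order d for each divisor d of 36, and zero for non-divisors.
9 = 3^2 divides 36, and φ(9) = 6.

6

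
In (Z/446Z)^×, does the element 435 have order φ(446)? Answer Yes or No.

No

φ(446) = φ(2)·φ(223) = 1·222 = 222 = 2 · 3 · 37.
An element g generates (Z/446Z)^× iff g^(222/q) ≢ 1 (mod 446) for each prime q ∈ {2, 3, 37}.
435^111 ≡ 1 (mod 446)  [q = 2: ≡ 1 ✗]
435^74 ≡ 39 (mod 446)  [q = 3: ≢ 1 ✓]
435^6 ≡ 49 (mod 446)  [q = 37: ≢ 1 ✓]
435^111 ≡ 1 shows ord(435) | 111, strictly less than φ(446); not a primitive root.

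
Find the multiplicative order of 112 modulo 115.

Since 112 ∈ (Z/115Z)^×, its order divides φ(115) = φ(5·23) = (5−1)·(23−1) = 4·22 = 88 = 2^3 · 11.
Divisors of 88: 1, 2, 4, 8, 11, 22, 44, 88.
Compute 112^d (mod 115) for the divisors d until we hit 1:
112^1 ≡ 112 (mod 115)
112^2 ≡ 9 (mod 115)
112^4 ≡ 81 (mod 115)
112^8 ≡ 6 (mod 115)
112^11 ≡ 68 (mod 115)
112^22 ≡ 24 (mod 115)
112^44 ≡ 1 (mod 115) ✓
Hence ord(112) = 44.

44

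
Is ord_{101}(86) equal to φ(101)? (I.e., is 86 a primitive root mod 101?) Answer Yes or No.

φ(101) = 101 − 1 = 100 = 2^2 · 5^2.
It suffices to check that the order of 86 is not a proper divisor of 100: compute 86^(100/q) for q ∈ {2, 5}.
86^50 ≡ 100 (mod 101)  [q = 2: ≢ 1 ✓]
86^20 ≡ 87 (mod 101)  [q = 5: ≢ 1 ✓]
All checks pass, so 86 has order 100 and is a primitive root modulo 101.

Yes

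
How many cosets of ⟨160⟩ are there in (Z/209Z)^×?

6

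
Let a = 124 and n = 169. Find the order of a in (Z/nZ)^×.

By Lagrange's theorem, ord_169(124) divides φ(169) = φ(13^2) = 13·(13−1) = 156 = 2^2 · 3 · 13.
Divisors of 156: 1, 2, 3, 4, 6, 12, 13, 26, 39, 52, 78, 156.
Test each divisor d:
124^1 ≡ 124
124^2 ≡ 166
124^3 ≡ 135
124^4 ≡ 9
124^6 ≡ 142
124^12 ≡ 53
124^13 ≡ 150
124^26 ≡ 23
124^39 ≡ 70
124^52 ≡ 22
124^78 ≡ 168
124^156 ≡ 1
The smallest such exponent is 156, so the order of 124 is 156.

156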